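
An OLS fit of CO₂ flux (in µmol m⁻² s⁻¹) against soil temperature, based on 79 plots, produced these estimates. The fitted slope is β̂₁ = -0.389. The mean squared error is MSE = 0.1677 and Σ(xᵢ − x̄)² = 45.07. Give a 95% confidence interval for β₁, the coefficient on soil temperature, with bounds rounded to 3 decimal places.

(-0.510, -0.268)

SE(β̂₁) = √(MSE/Sₓₓ) = √(0.1677/45.07) = 0.060999.
df = n − 2 = 77.
t* = t_{0.025, 77} = 1.991254.
Margin = t* × SE = 1.991254 × 0.060999 = 0.12146.
CI: -0.389 ± 0.12146 → (-0.510, -0.268).
With 95% confidence, each one-unit increase in soil temperature is associated with a change of between -0.510 and -0.268 µmol m⁻² s⁻¹ in CO₂ flux.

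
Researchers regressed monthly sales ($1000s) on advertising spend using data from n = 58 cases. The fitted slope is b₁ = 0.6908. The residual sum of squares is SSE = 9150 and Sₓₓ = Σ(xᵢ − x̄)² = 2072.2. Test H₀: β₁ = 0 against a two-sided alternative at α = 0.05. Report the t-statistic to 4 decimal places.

MSE = SSE/(n − 2) = 9150/56 = 163.393.
SE(b₁) = √(MSE/Sₓₓ) = √(163.393/2072.2) = 0.280802.
t = 0.6908 / 0.280802 = 2.4601.
df = n − 2 = 56.
Two-sided p ≈ 0.0170, which is < 0.05, so reject H₀.
There is evidence that advertising spend is associated with monthly sales.

t = 2.4601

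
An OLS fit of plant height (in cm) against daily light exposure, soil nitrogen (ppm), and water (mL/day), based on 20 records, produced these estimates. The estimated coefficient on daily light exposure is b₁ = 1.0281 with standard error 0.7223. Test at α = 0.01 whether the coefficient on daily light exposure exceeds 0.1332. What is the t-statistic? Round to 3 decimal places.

t = 1.239

H₀: β₁ = 0.1332 vs H₁: β₁ > 0.1332.
t = (b₁ − β₁⁰)/SE = (1.0281 − 0.1332) / 0.7223 = 1.239.
df = n − k − 1 = 20 − 3 − 1 = 16.
One-sided p ≈ 0.1166, which is ≥ 0.01, so fail to reject H₀.
The data do not give significant evidence that the true slope on daily light exposure exceeds 0.1332 cm per unit, holding the other predictors fixed.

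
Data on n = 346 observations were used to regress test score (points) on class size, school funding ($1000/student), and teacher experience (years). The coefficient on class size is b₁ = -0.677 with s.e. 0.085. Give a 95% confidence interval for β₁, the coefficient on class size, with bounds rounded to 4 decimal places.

df = n − k − 1 = 346 − 3 − 1 = 342.
t* = t_{0.025, 342} = 1.966925.
Margin = t* × SE = 1.966925 × 0.085 = 0.167189.
CI: -0.677 ± 0.167189 → (-0.8442, -0.5098).
With 95% confidence, each one-unit increase in class size is associated with a change of between -0.8442 and -0.5098 points in test score, holding the other predictors fixed.

(-0.8442, -0.5098)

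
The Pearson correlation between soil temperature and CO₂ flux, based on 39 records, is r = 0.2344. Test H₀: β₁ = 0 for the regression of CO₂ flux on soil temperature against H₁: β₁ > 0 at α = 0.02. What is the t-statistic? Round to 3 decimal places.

t = 1.467

t = r·√(n − 2)/√(1 − r²) = 0.2344·√37/√0.945057 = 1.467.
df = n − 2 = 37.
One-sided p ≈ 0.0755, which is ≥ 0.02, so fail to reject H₀.
The data do not give significant evidence of a linear association between soil temperature and CO₂ flux.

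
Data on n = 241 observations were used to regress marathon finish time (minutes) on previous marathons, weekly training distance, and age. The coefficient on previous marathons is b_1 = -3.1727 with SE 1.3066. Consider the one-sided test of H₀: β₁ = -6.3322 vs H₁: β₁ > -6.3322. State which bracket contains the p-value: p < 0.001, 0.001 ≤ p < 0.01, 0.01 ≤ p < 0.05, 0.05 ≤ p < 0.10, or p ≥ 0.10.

0.001 ≤ p < 0.01

t = (-3.1727 − (-6.3322)) / 1.3066 = 2.418.
df = n − k − 1 = 241 − 3 − 1 = 237.
One-sided p = P(T_{237} > t) ≈ 0.0082.
So 0.001 ≤ p < 0.01.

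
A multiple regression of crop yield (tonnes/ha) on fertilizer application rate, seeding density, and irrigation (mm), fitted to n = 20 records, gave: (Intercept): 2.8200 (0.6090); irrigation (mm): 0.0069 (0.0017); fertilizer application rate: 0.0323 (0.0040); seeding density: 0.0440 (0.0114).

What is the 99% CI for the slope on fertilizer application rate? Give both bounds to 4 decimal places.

Read off: b = 0.0323, SE = 0.0040 for fertilizer application rate.
df = n − k − 1 = 20 − 3 − 1 = 16.
t* = t_{0.005, 16} = 2.920782.
Margin = t* × SE = 2.920782 × 0.0040 = 0.011683.
CI: 0.0323 ± 0.011683 → (0.0206, 0.0440).

(0.0206, 0.0440)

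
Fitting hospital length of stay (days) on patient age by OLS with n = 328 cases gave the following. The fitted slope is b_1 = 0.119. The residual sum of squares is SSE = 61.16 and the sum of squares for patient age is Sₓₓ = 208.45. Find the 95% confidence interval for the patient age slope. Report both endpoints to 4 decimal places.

(0.0600, 0.1780)

MSE = SSE/(n − 2) = 61.16/326 = 0.187607.
SE(b_1) = √(MSE/Sₓₓ) = √(0.187607/208.45) = 0.0300002.
df = n − 2 = 326.
t* = t_{0.025, 326} = 1.967268.
Margin = t* × SE = 1.967268 × 0.0300002 = 0.059018.
CI: 0.119 ± 0.059018 → (0.0600, 0.1780).
With 95% confidence, each one-unit increase in patient age is associated with a change of between 0.0600 and 0.1780 days in hospital length of stay.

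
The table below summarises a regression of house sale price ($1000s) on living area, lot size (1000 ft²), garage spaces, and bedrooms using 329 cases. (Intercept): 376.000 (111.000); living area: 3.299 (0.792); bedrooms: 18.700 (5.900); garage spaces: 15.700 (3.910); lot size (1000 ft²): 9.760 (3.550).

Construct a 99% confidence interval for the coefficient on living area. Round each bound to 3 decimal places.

(1.247, 5.351)

Read off: b = 3.299, SE = 0.792 for living area.
df = n − k − 1 = 329 − 4 − 1 = 324.
t* = t_{0.005, 324} = 2.591088.
Margin = t* × SE = 2.591088 × 0.792 = 2.05214.
CI: 3.299 ± 2.05214 → (1.247, 5.351).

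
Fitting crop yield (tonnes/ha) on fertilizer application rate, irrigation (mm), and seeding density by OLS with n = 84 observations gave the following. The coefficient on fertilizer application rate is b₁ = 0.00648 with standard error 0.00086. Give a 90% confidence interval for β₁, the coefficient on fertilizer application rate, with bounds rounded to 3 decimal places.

df = n − k − 1 = 84 − 3 − 1 = 80.
t* = t_{0.05, 80} = 1.664125.
Margin = t* × SE = 1.664125 × 0.00086 = 0.00143.
CI: 0.00648 ± 0.00143 → (0.005, 0.008).
With 90% confidence, each one-unit increase in fertilizer application rate is associated with a change of between 0.005 and 0.008 tonnes/ha in crop yield, holding the other predictors fixed.

(0.005, 0.008)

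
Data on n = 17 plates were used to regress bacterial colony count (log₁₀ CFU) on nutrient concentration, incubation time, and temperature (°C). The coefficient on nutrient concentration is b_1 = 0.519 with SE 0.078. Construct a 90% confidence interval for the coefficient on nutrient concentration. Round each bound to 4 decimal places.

(0.3809, 0.6571)

df = n − k − 1 = 17 − 3 − 1 = 13.
t* = t_{0.05, 13} = 1.770933.
Margin = t* × SE = 1.770933 × 0.078 = 0.138133.
CI: 0.519 ± 0.138133 → (0.3809, 0.6571).
With 90% confidence, each one-unit increase in nutrient concentration is associated with a change of between 0.3809 and 0.6571 log₁₀ CFU in bacterial colony count, holding the other predictors fixed.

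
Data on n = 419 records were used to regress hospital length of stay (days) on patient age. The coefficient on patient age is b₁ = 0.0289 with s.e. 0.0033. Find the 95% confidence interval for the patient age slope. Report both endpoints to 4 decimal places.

(0.0224, 0.0354)

df = n − 2 = 419 − 2 = 417.
t* = t_{0.025, 417} = 1.965669.
Margin = t* × SE = 1.965669 × 0.0033 = 0.006487.
CI: 0.0289 ± 0.006487 → (0.0224, 0.0354).
With 95% confidence, each one-unit increase in patient age is associated with a change of between 0.0224 and 0.0354 days in hospital length of stay.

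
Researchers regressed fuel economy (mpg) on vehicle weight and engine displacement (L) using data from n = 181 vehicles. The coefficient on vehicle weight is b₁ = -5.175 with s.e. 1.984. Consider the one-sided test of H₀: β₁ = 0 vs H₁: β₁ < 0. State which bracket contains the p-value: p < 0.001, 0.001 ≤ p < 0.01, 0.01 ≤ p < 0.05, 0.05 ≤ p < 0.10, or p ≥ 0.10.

t = -5.175 / 1.984 = -2.608.
df = n − k − 1 = 181 − 2 − 1 = 178.
One-sided p = P(T_{178} < t) ≈ 0.0049.
So 0.001 ≤ p < 0.01.

0.001 ≤ p < 0.01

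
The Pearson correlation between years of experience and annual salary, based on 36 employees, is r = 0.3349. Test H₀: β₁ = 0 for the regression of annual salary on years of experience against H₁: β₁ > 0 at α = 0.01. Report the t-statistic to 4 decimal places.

t = 2.0725

t = r·√(n − 2)/√(1 − r²) = 0.3349·√34/√0.887842 = 2.0725.
df = n − 2 = 34.
One-sided p ≈ 0.0229, which is ≥ 0.01, so fail to reject H₀.
The data do not give significant evidence of a linear association between years of experience and annual salary.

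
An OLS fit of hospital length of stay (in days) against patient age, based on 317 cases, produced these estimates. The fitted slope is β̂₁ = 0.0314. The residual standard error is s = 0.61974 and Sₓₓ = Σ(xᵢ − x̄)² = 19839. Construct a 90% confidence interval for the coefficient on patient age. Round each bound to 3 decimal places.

(0.024, 0.039)

SE(β̂₁) = s/√Sₓₓ = 0.61974/√19839 = 0.00439997.
df = n − 2 = 315.
t* = t_{0.05, 315} = 1.649705.
Margin = t* × SE = 1.649705 × 0.00439997 = 0.00726.
CI: 0.0314 ± 0.00726 → (0.024, 0.039).
With 90% confidence, each one-unit increase in patient age is associated with a change of between 0.024 and 0.039 days in hospital length of stay.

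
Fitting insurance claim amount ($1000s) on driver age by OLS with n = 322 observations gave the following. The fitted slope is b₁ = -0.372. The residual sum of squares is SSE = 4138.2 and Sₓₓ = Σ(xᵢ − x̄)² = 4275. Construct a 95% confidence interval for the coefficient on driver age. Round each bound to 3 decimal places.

MSE = SSE/(n − 2) = 4138.2/320 = 12.9319.
SE(b₁) = √(MSE/Sₓₓ) = √(12.9319/4275) = 0.055.
df = n − 2 = 320.
t* = t_{0.025, 320} = 1.967405.
Margin = t* × SE = 1.967405 × 0.055 = 0.10821.
CI: -0.372 ± 0.10821 → (-0.480, -0.264).
With 95% confidence, each one-unit increase in driver age is associated with a change of between -0.480 and -0.264 $1000s in insurance claim amount.

(-0.480, -0.264)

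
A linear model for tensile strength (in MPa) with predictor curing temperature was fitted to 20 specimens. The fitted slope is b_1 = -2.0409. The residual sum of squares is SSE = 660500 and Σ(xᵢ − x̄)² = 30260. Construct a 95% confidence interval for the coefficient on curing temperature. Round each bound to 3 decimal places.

(-4.354, 0.273)

MSE = SSE/(n − 2) = 660500/18 = 36694.4.
SE(b_1) = √(MSE/Sₓₓ) = √(36694.4/30260) = 1.1012.
df = n − 2 = 18.
t* = t_{0.025, 18} = 2.100922.
Margin = t* × SE = 2.100922 × 1.1012 = 2.31353.
CI: -2.0409 ± 2.31353 → (-4.354, 0.273).
With 95% confidence, each one-unit increase in curing temperature is associated with a change of between -4.354 and 0.273 MPa in tensile strength.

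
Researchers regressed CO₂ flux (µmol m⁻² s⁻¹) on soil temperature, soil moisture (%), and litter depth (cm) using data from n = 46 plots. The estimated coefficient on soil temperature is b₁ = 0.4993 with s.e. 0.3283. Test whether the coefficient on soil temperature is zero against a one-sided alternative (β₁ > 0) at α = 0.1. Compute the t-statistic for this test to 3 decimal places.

H₀: β₁ = 0 vs H₁: β₁ > 0.
t = (b₁ − β₁⁰)/SE = 0.4993 / 0.3283 = 1.521.
df = n − k − 1 = 46 − 3 − 1 = 42.
One-sided p ≈ 0.0679, which is < 0.1, so reject H₀.
There is evidence that the true slope on soil temperature is positive, holding the other predictors fixed.

t = 1.521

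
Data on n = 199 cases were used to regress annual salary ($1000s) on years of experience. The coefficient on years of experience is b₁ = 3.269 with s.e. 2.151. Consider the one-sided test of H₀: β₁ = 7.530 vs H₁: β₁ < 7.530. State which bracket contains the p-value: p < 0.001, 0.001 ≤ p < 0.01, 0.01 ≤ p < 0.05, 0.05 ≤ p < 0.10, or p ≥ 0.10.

t = (3.269 − 7.530) / 2.151 = -1.981.
df = n − 2 = 199 − 2 = 197.
One-sided p = P(T_{197} < t) ≈ 0.0245.
So 0.01 ≤ p < 0.05.

0.01 ≤ p < 0.05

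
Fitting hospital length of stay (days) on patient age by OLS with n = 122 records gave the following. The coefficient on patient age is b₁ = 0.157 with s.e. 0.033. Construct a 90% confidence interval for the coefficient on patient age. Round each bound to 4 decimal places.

df = n − 2 = 122 − 2 = 120.
t* = t_{0.05, 120} = 1.657651.
Margin = t* × SE = 1.657651 × 0.033 = 0.054702.
CI: 0.157 ± 0.054702 → (0.1023, 0.2117).
With 90% confidence, each one-unit increase in patient age is associated with a change of between 0.1023 and 0.2117 days in hospital length of stay.

(0.1023, 0.2117)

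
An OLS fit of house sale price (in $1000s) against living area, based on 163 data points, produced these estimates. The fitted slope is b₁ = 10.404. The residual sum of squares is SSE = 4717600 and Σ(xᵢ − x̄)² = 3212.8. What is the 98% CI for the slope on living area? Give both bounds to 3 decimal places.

(3.308, 17.500)

MSE = SSE/(n − 2) = 4717600/161 = 29301.9.
SE(b₁) = √(MSE/Sₓₓ) = √(29301.9/3212.8) = 3.01999.
df = n − 2 = 161.
t* = t_{0.01, 161} = 2.349732.
Margin = t* × SE = 2.349732 × 3.01999 = 7.09617.
CI: 10.404 ± 7.09617 → (3.308, 17.500).
With 98% confidence, each one-unit increase in living area is associated with a change of between 3.308 and 17.500 $1000s in house sale price.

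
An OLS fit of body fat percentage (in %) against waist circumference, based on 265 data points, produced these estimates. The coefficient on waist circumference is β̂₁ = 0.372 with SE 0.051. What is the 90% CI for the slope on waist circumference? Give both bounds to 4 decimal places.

(0.2878, 0.4562)

df = n − 2 = 265 − 2 = 263.
t* = t_{0.05, 263} = 1.650668.
Margin = t* × SE = 1.650668 × 0.051 = 0.084184.
CI: 0.372 ± 0.084184 → (0.2878, 0.4562).
With 90% confidence, each one-unit increase in waist circumference is associated with a change of between 0.2878 and 0.4562 % in body fat percentage.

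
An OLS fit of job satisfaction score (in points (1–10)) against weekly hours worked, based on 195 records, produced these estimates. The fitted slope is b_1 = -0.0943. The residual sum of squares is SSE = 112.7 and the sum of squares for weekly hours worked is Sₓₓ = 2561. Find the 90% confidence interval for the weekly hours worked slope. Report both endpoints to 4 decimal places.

(-0.1193, -0.0693)

MSE = SSE/(n − 2) = 112.7/193 = 0.583938.
SE(b_1) = √(MSE/Sₓₓ) = √(0.583938/2561) = 0.0151001.
df = n − 2 = 193.
t* = t_{0.05, 193} = 1.652787.
Margin = t* × SE = 1.652787 × 0.0151001 = 0.024957.
CI: -0.0943 ± 0.024957 → (-0.1193, -0.0693).
With 90% confidence, each one-unit increase in weekly hours worked is associated with a change of between -0.1193 and -0.0693 points (1–10) in job satisfaction score.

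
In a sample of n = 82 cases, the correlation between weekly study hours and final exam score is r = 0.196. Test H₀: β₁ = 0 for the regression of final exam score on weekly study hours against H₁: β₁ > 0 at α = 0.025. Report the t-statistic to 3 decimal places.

t = 1.788

t = r·√(n − 2)/√(1 − r²) = 0.196·√80/√0.961584 = 1.788.
df = n − 2 = 80.
One-sided p ≈ 0.0388, which is ≥ 0.025, so fail to reject H₀.
The data do not give significant evidence of a linear association between weekly study hours and final exam score.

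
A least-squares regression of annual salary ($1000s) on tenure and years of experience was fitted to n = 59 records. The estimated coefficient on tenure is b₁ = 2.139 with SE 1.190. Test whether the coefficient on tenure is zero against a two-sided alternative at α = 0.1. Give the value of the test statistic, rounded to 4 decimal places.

t = 1.7975

H₀: β₁ = 0 vs H₁: β₁ ≠ 0.
t = (b₁ − β₁⁰)/SE = 2.139 / 1.190 = 1.7975.
df = n − k − 1 = 59 − 2 − 1 = 56.
Two-sided p ≈ 0.0777, which is < 0.1, so reject H₀.
There is evidence that tenure is associated with annual salary, holding the other predictors fixed.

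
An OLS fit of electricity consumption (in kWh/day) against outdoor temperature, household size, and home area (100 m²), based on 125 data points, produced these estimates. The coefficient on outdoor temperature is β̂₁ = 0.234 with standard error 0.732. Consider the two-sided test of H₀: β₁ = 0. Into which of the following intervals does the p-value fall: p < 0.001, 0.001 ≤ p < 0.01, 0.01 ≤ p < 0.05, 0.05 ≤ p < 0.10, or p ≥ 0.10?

t = 0.234 / 0.732 = 0.320.
df = n − k − 1 = 125 − 3 − 1 = 121.
Two-sided p = 2·P(T_{121} > |t|) ≈ 0.7498.
So p ≥ 0.10.

p ≥ 0.10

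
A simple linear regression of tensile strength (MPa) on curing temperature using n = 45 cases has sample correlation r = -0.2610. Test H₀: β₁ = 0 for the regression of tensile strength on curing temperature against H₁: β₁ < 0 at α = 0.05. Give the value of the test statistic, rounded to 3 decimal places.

t = -1.773

t = r·√(n − 2)/√(1 − r²) = -0.2610·√43/√0.931879 = -1.773.
df = n − 2 = 43.
One-sided p ≈ 0.0417, which is < 0.05, so reject H₀.
There is evidence of a linear association between curing temperature and tensile strength.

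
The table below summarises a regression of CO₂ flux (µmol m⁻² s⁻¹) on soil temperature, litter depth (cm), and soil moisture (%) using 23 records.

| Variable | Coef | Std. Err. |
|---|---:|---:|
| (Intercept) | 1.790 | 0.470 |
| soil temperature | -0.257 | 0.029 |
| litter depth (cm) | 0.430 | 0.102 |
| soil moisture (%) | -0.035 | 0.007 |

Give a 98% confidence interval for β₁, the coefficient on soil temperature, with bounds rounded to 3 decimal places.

(-0.331, -0.183)

Read off: b = -0.257, SE = 0.029 for soil temperature.
df = n − k − 1 = 23 − 3 − 1 = 19.
t* = t_{0.01, 19} = 2.539483.
Margin = t* × SE = 2.539483 × 0.029 = 0.07365.
CI: -0.257 ± 0.07365 → (-0.331, -0.183).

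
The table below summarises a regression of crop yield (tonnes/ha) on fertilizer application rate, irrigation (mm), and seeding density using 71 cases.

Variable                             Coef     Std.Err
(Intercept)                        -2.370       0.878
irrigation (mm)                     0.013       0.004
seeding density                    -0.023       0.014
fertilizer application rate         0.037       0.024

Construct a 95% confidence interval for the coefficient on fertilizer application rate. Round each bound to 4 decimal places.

Read off: b = 0.037, SE = 0.024 for fertilizer application rate.
df = n − k − 1 = 71 − 3 − 1 = 67.
t* = t_{0.025, 67} = 1.996008.
Margin = t* × SE = 1.996008 × 0.024 = 0.047904.
CI: 0.037 ± 0.047904 → (-0.0109, 0.0849).

(-0.0109, 0.0849)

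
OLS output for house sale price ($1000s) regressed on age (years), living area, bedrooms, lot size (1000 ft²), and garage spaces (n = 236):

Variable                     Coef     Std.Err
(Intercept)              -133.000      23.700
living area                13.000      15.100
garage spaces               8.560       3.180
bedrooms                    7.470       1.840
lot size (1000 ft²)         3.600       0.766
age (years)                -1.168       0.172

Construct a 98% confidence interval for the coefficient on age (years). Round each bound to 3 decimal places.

Read off: b = -1.168, SE = 0.172 for age (years).
df = n − k − 1 = 236 − 5 − 1 = 230.
t* = t_{0.01, 230} = 2.34267.
Margin = t* × SE = 2.34267 × 0.172 = 0.40294.
CI: -1.168 ± 0.40294 → (-1.571, -0.765).

(-1.571, -0.765)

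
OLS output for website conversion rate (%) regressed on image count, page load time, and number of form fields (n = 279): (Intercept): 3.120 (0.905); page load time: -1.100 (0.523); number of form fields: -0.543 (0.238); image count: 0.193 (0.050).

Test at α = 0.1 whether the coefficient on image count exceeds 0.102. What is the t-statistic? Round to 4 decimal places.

Read off: b = 0.193, SE = 0.050 for image count.
H₀: β₁ = 0.102 vs H₁: β₁ > 0.102.
t = (0.193 − 0.102) / 0.050 = 1.8200.
df = n − k − 1 = 279 − 3 − 1 = 275.
One-sided p ≈ 0.0349, which is < 0.1, so reject H₀.
There is evidence that the true slope on image count exceeds 0.102 % per unit, holding the other predictors fixed.

t = 1.8200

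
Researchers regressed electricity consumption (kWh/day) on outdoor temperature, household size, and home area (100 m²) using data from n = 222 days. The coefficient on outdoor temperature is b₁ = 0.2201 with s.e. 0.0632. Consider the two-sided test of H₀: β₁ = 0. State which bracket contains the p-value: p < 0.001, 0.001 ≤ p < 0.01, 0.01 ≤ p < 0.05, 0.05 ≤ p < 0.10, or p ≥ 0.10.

t = 0.2201 / 0.0632 = 3.483.
df = n − k − 1 = 222 − 3 − 1 = 218.
Two-sided p = 2·P(T_{218} > |t|) ≈ 0.0006.
So p < 0.001.

p < 0.001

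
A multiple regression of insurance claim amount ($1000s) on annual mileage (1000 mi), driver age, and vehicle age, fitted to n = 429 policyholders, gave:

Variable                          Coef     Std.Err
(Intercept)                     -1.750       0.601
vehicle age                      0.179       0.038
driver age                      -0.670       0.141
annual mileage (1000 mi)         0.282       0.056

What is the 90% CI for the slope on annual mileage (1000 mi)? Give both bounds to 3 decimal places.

(0.190, 0.374)

Read off: b = 0.282, SE = 0.056 for annual mileage (1000 mi).
df = n − k − 1 = 429 − 3 − 1 = 425.
t* = t_{0.05, 425} = 1.648447.
Margin = t* × SE = 1.648447 × 0.056 = 0.09231.
CI: 0.282 ± 0.09231 → (0.190, 0.374).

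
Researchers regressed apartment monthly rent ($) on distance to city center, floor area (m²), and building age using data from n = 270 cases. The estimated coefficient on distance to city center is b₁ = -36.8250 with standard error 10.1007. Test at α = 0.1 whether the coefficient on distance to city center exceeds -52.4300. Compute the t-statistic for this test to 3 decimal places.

t = 1.545

H₀: β₁ = -52.4300 vs H₁: β₁ > -52.4300.
t = (b₁ − β₁⁰)/SE = (-36.8250 − (-52.4300)) / 10.1007 = 1.545.
df = n − k − 1 = 270 − 3 − 1 = 266.
One-sided p ≈ 0.0618, which is < 0.1, so reject H₀.
There is evidence that the true slope on distance to city center exceeds -52.4300 $ per unit, holding the other predictors fixed.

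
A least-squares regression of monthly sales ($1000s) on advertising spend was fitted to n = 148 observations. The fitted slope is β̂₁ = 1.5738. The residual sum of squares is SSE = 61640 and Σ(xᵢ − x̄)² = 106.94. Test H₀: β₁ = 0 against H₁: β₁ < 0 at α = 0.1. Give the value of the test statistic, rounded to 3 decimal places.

MSE = SSE/(n − 2) = 61640/146 = 422.192.
SE(β̂₁) = √(MSE/Sₓₓ) = √(422.192/106.94) = 1.98694.
t = 1.5738 / 1.98694 = 0.792.
df = n − 2 = 146.
One-sided p ≈ 0.7852, which is ≥ 0.1, so fail to reject H₀.
The data do not give significant evidence that the true slope on advertising spend is negative.

t = 0.792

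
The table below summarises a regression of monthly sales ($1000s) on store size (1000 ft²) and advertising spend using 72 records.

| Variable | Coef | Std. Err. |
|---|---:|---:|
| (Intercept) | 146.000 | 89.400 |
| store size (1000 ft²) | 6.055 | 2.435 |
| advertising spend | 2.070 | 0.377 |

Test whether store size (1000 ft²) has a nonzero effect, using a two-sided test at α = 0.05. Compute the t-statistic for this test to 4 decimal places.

Read off: b = 6.055, SE = 2.435 for store size (1000 ft²).
H₀: β₁ = 0 vs H₁: β₁ ≠ 0.
t = 6.055 / 2.435 = 2.4867.
df = n − k − 1 = 72 − 2 − 1 = 69.
Two-sided p ≈ 0.0153, which is < 0.05, so reject H₀.
There is evidence that store size (1000 ft²) is associated with monthly sales, holding the other predictors fixed.

t = 2.4867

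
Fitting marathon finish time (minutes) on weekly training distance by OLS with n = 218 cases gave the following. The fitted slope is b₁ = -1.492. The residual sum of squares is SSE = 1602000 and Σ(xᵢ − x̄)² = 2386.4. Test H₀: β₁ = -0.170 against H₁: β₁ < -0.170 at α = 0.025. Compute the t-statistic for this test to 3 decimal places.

MSE = SSE/(n − 2) = 1602000/216 = 7416.67.
SE(b₁) = √(MSE/Sₓₓ) = √(7416.67/2386.4) = 1.76292.
t = (-1.492 − (-0.170)) / 1.76292 = -0.750.
df = n − 2 = 216.
One-sided p ≈ 0.2271, which is ≥ 0.025, so fail to reject H₀.
The data do not give significant evidence that the true slope on weekly training distance is below -0.170 minutes per unit.

t = -0.750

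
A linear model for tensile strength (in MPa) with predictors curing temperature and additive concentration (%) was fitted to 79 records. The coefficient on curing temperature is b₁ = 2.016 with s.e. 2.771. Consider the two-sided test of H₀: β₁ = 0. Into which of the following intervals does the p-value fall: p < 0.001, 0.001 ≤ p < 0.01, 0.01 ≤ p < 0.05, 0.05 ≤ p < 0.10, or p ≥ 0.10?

p ≥ 0.10

t = 2.016 / 2.771 = 0.728.
df = n − k − 1 = 79 − 2 − 1 = 76.
Two-sided p = 2·P(T_{76} > |t|) ≈ 0.4691.
So p ≥ 0.10.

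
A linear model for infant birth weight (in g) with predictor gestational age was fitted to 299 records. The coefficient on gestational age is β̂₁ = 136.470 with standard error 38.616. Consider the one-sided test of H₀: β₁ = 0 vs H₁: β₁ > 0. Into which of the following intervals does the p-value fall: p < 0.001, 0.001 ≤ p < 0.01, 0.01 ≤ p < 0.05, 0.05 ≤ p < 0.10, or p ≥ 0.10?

t = 136.470 / 38.616 = 3.534.
df = n − 2 = 299 − 2 = 297.
One-sided p = P(T_{297} > t) ≈ 0.0002.
So p < 0.001.

p < 0.001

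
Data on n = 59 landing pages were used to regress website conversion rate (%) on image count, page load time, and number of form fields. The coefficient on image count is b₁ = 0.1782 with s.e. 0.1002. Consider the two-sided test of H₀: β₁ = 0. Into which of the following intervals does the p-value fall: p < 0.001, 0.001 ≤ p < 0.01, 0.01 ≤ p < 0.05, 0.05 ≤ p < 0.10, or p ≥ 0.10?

0.05 ≤ p < 0.10

t = 0.1782 / 0.1002 = 1.778.
df = n − k − 1 = 59 − 3 − 1 = 55.
Two-sided p = 2·P(T_{55} > |t|) ≈ 0.0809.
So 0.05 ≤ p < 0.10.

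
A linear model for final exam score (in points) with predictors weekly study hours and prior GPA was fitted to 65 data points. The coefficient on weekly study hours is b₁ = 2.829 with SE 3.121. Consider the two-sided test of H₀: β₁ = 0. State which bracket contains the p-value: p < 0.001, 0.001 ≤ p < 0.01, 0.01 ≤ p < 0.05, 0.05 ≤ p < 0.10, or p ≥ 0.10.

p ≥ 0.10

t = 2.829 / 3.121 = 0.906.
df = n − k − 1 = 65 − 2 − 1 = 62.
Two-sided p = 2·P(T_{62} > |t|) ≈ 0.3682.
So p ≥ 0.10.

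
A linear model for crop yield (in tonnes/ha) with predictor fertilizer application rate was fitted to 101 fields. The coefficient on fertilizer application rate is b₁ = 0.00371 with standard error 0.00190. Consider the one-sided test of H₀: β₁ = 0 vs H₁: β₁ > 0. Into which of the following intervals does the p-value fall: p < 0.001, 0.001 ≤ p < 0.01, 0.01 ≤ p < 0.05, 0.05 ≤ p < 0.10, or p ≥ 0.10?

t = 0.00371 / 0.00190 = 1.953.
df = n − 2 = 101 − 2 = 99.
One-sided p = P(T_{99} > t) ≈ 0.0268.
So 0.01 ≤ p < 0.05.

0.01 ≤ p < 0.05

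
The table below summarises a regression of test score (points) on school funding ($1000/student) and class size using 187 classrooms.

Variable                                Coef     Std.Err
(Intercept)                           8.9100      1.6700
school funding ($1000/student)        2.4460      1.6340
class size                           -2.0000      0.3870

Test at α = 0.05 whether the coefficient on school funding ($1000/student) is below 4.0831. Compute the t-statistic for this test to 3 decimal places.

t = -1.002

Read off: b = 2.4460, SE = 1.6340 for school funding ($1000/student).
H₀: β₁ = 4.0831 vs H₁: β₁ < 4.0831.
t = (2.4460 − 4.0831) / 1.6340 = -1.002.
df = n − k − 1 = 187 − 2 − 1 = 184.
One-sided p ≈ 0.1589, which is ≥ 0.05, so fail to reject H₀.
The data do not give significant evidence that the true slope on school funding ($1000/student) is below 4.0831 points per unit, holding the other predictors fixed.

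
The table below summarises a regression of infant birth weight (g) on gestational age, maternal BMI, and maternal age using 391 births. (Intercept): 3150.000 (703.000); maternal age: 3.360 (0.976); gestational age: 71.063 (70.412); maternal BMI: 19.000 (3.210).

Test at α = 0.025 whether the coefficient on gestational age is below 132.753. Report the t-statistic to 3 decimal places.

t = -0.876

Read off: b = 71.063, SE = 70.412 for gestational age.
H₀: β₁ = 132.753 vs H₁: β₁ < 132.753.
t = (71.063 − 132.753) / 70.412 = -0.876.
df = n − k − 1 = 391 − 3 − 1 = 387.
One-sided p ≈ 0.1908, which is ≥ 0.025, so fail to reject H₀.
The data do not give significant evidence that the true slope on gestational age is below 132.753 g per unit, holding the other predictors fixed.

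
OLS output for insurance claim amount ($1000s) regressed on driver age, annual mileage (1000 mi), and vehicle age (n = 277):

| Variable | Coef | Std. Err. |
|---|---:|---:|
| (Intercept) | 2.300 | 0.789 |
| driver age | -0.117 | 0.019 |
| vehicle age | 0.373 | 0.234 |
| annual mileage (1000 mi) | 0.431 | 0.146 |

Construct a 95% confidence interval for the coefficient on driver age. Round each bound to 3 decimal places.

(-0.154, -0.080)

Read off: b = -0.117, SE = 0.019 for driver age.
df = n − k − 1 = 277 − 3 − 1 = 273.
t* = t_{0.025, 273} = 1.968692.
Margin = t* × SE = 1.968692 × 0.019 = 0.03741.
CI: -0.117 ± 0.03741 → (-0.154, -0.080).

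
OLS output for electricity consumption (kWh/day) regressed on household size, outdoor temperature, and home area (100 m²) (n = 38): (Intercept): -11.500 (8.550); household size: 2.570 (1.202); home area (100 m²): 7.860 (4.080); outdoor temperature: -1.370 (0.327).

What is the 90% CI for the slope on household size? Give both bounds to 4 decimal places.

Read off: b = 2.570, SE = 1.202 for household size.
df = n − k − 1 = 38 − 3 − 1 = 34.
t* = t_{0.05, 34} = 1.690924.
Margin = t* × SE = 1.690924 × 1.202 = 2.032491.
CI: 2.570 ± 2.032491 → (0.5375, 4.6025).

(0.5375, 4.6025)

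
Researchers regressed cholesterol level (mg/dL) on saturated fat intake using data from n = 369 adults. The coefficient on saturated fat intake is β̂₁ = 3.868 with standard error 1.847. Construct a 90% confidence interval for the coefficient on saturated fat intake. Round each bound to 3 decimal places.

(0.822, 6.914)

df = n − 2 = 369 − 2 = 367.
t* = t_{0.05, 367} = 1.649016.
Margin = t* × SE = 1.649016 × 1.847 = 3.04573.
CI: 3.868 ± 3.04573 → (0.822, 6.914).
With 90% confidence, each one-unit increase in saturated fat intake is associated with a change of between 0.822 and 6.914 mg/dL in cholesterol level.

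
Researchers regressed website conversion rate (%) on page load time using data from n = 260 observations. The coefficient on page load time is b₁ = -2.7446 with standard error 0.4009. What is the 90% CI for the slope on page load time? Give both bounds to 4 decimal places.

(-3.4064, -2.0828)

df = n − 2 = 260 − 2 = 258.
t* = t_{0.05, 258} = 1.650781.
Margin = t* × SE = 1.650781 × 0.4009 = 0.661798.
CI: -2.7446 ± 0.661798 → (-3.4064, -2.0828).
With 90% confidence, each one-unit increase in page load time is associated with a change of between -3.4064 and -2.0828 % in website conversion rate.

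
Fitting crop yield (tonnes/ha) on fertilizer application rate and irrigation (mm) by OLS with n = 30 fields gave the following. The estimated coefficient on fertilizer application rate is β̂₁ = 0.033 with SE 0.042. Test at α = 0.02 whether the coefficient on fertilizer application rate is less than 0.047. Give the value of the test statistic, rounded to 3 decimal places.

t = -0.333

H₀: β₁ = 0.047 vs H₁: β₁ < 0.047.
t = (β̂₁ − β₁⁰)/SE = (0.033 − 0.047) / 0.042 = -0.333.
df = n − k − 1 = 30 − 2 − 1 = 27.
One-sided p ≈ 0.3707, which is ≥ 0.02, so fail to reject H₀.
The data do not give significant evidence that the true slope on fertilizer application rate is below 0.047 tonnes/ha per unit, holding the other predictors fixed.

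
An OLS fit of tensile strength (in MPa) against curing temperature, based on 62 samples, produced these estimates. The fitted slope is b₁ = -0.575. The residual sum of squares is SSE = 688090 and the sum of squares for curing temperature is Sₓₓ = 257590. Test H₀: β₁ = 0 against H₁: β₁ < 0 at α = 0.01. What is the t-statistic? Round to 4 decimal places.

t = -2.7251

MSE = SSE/(n − 2) = 688090/60 = 11468.2.
SE(b₁) = √(MSE/Sₓₓ) = √(11468.2/257590) = 0.211.
t = -0.575 / 0.211 = -2.7251.
df = n − 2 = 60.
One-sided p ≈ 0.0042, which is < 0.01, so reject H₀.
There is evidence that the true slope on curing temperature is negative.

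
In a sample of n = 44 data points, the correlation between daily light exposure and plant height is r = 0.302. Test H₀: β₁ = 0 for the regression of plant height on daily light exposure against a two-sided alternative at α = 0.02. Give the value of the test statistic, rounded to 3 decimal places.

t = r·√(n − 2)/√(1 − r²) = 0.302·√42/√0.908796 = 2.053.
df = n − 2 = 42.
Two-sided p ≈ 0.0463, which is ≥ 0.02, so fail to reject H₀.
The data do not give significant evidence of a linear association between daily light exposure and plant height.

t = 2.053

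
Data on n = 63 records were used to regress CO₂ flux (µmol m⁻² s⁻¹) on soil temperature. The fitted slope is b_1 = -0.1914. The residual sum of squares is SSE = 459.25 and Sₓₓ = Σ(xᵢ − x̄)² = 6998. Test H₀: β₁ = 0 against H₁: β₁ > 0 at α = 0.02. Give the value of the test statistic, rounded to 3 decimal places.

t = -5.835

MSE = SSE/(n − 2) = 459.25/61 = 7.52869.
SE(b_1) = √(MSE/Sₓₓ) = √(7.52869/6998) = 0.0327999.
t = -0.1914 / 0.0327999 = -5.835.
df = n − 2 = 61.
One-sided p ≈ 1.0000, which is ≥ 0.02, so fail to reject H₀.
The data do not give significant evidence that the true slope on soil temperature is positive.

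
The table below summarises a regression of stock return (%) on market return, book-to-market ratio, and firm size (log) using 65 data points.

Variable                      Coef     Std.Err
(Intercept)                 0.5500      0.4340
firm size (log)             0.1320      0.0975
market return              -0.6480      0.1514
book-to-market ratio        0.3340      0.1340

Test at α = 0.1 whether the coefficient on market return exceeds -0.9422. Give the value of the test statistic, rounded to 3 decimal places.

Read off: b = -0.6480, SE = 0.1514 for market return.
H₀: β₁ = -0.9422 vs H₁: β₁ > -0.9422.
t = (-0.6480 − (-0.9422)) / 0.1514 = 1.943.
df = n − k − 1 = 65 − 3 − 1 = 61.
One-sided p ≈ 0.0283, which is < 0.1, so reject H₀.
There is evidence that the true slope on market return exceeds -0.9422 % per unit, holding the other predictors fixed.

t = 1.943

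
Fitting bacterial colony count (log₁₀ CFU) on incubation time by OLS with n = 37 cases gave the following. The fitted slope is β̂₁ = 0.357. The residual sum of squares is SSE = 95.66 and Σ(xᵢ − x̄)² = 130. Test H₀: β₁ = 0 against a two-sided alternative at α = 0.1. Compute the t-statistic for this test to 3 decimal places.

MSE = SSE/(n − 2) = 95.66/35 = 2.73314.
SE(β̂₁) = √(MSE/Sₓₓ) = √(2.73314/130) = 0.144997.
t = 0.357 / 0.144997 = 2.462.
df = n − 2 = 35.
Two-sided p ≈ 0.0189, which is < 0.1, so reject H₀.
There is evidence that incubation time is associated with bacterial colony count.

t = 2.462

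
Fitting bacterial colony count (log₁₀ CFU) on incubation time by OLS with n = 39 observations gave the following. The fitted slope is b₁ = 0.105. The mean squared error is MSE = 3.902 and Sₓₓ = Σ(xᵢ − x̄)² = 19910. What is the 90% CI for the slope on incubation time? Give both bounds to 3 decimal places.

SE(b₁) = √(MSE/Sₓₓ) = √(3.902/19910) = 0.0139994.
df = n − 2 = 37.
t* = t_{0.05, 37} = 1.687094.
Margin = t* × SE = 1.687094 × 0.0139994 = 0.02362.
CI: 0.105 ± 0.02362 → (0.081, 0.129).
With 90% confidence, each one-unit increase in incubation time is associated with a change of between 0.081 and 0.129 log₁₀ CFU in bacterial colony count.

(0.081, 0.129)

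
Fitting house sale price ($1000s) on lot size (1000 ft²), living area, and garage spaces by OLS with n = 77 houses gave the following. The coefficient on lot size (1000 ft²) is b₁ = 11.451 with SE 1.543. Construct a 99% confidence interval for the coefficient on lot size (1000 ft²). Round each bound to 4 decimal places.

df = n − k − 1 = 77 − 3 − 1 = 73.
t* = t_{0.005, 73} = 2.644869.
Margin = t* × SE = 2.644869 × 1.543 = 4.081033.
CI: 11.451 ± 4.081033 → (7.3700, 15.5320).
With 99% confidence, each one-unit increase in lot size (1000 ft²) is associated with a change of between 7.3700 and 15.5320 $1000s in house sale price, holding the other predictors fixed.

(7.3700, 15.5320)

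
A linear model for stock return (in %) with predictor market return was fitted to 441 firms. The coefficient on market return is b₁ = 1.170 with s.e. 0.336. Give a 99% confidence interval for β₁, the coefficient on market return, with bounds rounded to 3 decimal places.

df = n − 2 = 441 − 2 = 439.
t* = t_{0.005, 439} = 2.587075.
Margin = t* × SE = 2.587075 × 0.336 = 0.86926.
CI: 1.170 ± 0.86926 → (0.301, 2.039).
With 99% confidence, each one-unit increase in market return is associated with a change of between 0.301 and 2.039 % in stock return.

(0.301, 2.039)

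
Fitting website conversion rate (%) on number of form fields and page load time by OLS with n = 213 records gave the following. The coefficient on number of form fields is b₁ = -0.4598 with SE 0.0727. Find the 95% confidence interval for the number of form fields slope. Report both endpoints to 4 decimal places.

(-0.6031, -0.3165)

df = n − k − 1 = 213 − 2 − 1 = 210.
t* = t_{0.025, 210} = 1.971325.
Margin = t* × SE = 1.971325 × 0.0727 = 0.143315.
CI: -0.4598 ± 0.143315 → (-0.6031, -0.3165).
With 95% confidence, each one-unit increase in number of form fields is associated with a change of between -0.6031 and -0.3165 % in website conversion rate, holding the other predictors fixed.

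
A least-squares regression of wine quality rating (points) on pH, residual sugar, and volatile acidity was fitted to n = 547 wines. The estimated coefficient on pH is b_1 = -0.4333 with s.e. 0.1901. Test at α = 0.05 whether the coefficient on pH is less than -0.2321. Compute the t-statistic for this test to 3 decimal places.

t = -1.058

H₀: β₁ = -0.2321 vs H₁: β₁ < -0.2321.
t = (b_1 − β₁⁰)/SE = (-0.4333 − (-0.2321)) / 0.1901 = -1.058.
df = n − k − 1 = 547 − 3 − 1 = 543.
One-sided p ≈ 0.1452, which is ≥ 0.05, so fail to reject H₀.
The data do not give significant evidence that the true slope on pH is below -0.2321 points per unit, holding the other predictors fixed.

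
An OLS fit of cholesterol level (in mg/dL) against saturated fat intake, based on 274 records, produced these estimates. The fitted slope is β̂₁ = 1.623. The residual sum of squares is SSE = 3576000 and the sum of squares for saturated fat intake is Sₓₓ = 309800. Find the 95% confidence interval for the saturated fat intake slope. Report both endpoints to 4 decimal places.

MSE = SSE/(n − 2) = 3576000/272 = 13147.1.
SE(β̂₁) = √(MSE/Sₓₓ) = √(13147.1/309800) = 0.206003.
df = n − 2 = 272.
t* = t_{0.025, 272} = 1.968724.
Margin = t* × SE = 1.968724 × 0.206003 = 0.405563.
CI: 1.623 ± 0.405563 → (1.2174, 2.0286).
With 95% confidence, each one-unit increase in saturated fat intake is associated with a change of between 1.2174 and 2.0286 mg/dL in cholesterol level.

(1.2174, 2.0286)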